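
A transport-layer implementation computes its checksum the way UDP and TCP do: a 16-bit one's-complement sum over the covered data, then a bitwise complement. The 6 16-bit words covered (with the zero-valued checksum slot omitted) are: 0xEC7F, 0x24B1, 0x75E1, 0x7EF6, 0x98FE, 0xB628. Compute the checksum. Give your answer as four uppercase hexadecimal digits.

AACF

One's-complement addition (fold any carry out of bit 15 back into bit 0):
  0xEC7F + 0x24B1 = 0x11130 → wrap carry → 0x1131
  0x1131 + 0x75E1 = 0x08712
  0x8712 + 0x7EF6 = 0x10608 → wrap carry → 0x0609
  0x0609 + 0x98FE = 0x09F07
  0x9F07 + 0xB628 = 0x1552F → wrap carry → 0x5530
One's-complement sum = 0x5530.
Checksum = ~0x5530 & 0xFFFF = 0xAACF.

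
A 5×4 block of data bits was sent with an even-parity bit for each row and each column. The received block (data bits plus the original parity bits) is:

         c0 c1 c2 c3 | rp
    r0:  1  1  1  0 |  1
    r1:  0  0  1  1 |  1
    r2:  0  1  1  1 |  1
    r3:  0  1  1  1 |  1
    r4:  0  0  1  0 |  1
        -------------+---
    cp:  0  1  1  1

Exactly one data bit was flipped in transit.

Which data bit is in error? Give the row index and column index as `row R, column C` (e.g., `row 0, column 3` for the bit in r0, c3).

Recompute each row's even parity and compare to rp:
  r0: data parity 1, sent rp 1 → ok
  r1: data parity 0, sent rp 1 → mismatch
  r2: data parity 1, sent rp 1 → ok
  r3: data parity 1, sent rp 1 → ok
  r4: data parity 1, sent rp 1 → ok
Recompute each column's even parity and compare to cp:
  c0: data parity 1, sent cp 0 → mismatch
  c1: data parity 1, sent cp 1 → ok
  c2: data parity 1, sent cp 1 → ok
  c3: data parity 1, sent cp 1 → ok
Exactly one row (r1) and one column (c0) fail → the flipped bit is at their intersection.

row 1, column 0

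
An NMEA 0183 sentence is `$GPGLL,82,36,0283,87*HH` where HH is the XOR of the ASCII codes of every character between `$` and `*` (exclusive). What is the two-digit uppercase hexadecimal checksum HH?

59

XOR the ASCII codes of the payload characters:
  'G' = 0x47 → acc = 0x47
  'P' = 0x50 → acc = 0x17
  'G' = 0x47 → acc = 0x50
  'L' = 0x4C → acc = 0x1C
  'L' = 0x4C → acc = 0x50
  ',' = 0x2C → acc = 0x7C
  '8' = 0x38 → acc = 0x44
  '2' = 0x32 → acc = 0x76
  ',' = 0x2C → acc = 0x5A
  '3' = 0x33 → acc = 0x69
  '6' = 0x36 → acc = 0x5F
  ',' = 0x2C → acc = 0x73
  '0' = 0x30 → acc = 0x43
  '2' = 0x32 → acc = 0x71
  '8' = 0x38 → acc = 0x49
  '3' = 0x33 → acc = 0x7A
  ',' = 0x2C → acc = 0x56
  '8' = 0x38 → acc = 0x6E
  '7' = 0x37 → acc = 0x59
Checksum = 0x59.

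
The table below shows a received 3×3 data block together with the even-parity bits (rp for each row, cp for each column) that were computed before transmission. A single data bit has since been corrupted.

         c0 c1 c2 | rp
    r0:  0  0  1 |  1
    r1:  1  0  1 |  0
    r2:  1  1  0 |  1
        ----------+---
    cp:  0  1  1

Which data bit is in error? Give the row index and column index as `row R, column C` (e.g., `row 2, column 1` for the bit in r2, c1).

Recompute each row's even parity and compare to rp:
  r0: data parity 1, sent rp 1 → ok
  r1: data parity 0, sent rp 0 → ok
  r2: data parity 0, sent rp 1 → mismatch
Recompute each column's even parity and compare to cp:
  c0: data parity 0, sent cp 0 → ok
  c1: data parity 1, sent cp 1 → ok
  c2: data parity 0, sent cp 1 → mismatch
Exactly one row (r2) and one column (c2) fail → the flipped bit is at their intersection.

row 2, column 2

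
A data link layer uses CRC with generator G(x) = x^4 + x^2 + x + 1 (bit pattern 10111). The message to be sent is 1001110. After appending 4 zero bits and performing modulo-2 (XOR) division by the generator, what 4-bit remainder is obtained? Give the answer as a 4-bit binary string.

Append 4 zeros: 10011100000. Divide by 10111 (XOR where the leading bit is 1):
  pos 0: 10011 XOR 10111 = 00100
  pos 2: 10010 XOR 10111 = 00101
  pos 4: 10100 XOR 10111 = 00011
Remainder (last 4 bits) = 1100. This is the CRC / FCS.

1100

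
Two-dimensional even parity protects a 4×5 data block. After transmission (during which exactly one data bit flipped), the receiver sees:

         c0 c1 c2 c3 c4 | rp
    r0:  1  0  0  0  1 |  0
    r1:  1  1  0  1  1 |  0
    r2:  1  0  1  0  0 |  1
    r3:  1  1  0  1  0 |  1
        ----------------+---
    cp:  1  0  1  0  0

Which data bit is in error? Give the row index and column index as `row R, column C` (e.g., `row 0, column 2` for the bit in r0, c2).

row 2, column 0

Recompute each row's even parity and compare to rp:
  r0: data parity 0, sent rp 0 → ok
  r1: data parity 0, sent rp 0 → ok
  r2: data parity 0, sent rp 1 → mismatch
  r3: data parity 1, sent rp 1 → ok
Recompute each column's even parity and compare to cp:
  c0: data parity 0, sent cp 1 → mismatch
  c1: data parity 0, sent cp 0 → ok
  c2: data parity 1, sent cp 1 → ok
  c3: data parity 0, sent cp 0 → ok
  c4: data parity 0, sent cp 0 → ok
Exactly one row (r2) and one column (c0) fail → the flipped bit is at their intersection.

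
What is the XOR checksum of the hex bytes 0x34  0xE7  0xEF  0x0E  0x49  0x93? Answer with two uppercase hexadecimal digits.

E8

XOR the bytes together:
  start with 0x34
  0x34 ⊕ 0xE7 = 0xD3
  0xD3 ⊕ 0xEF = 0x3C
  0x3C ⊕ 0x0E = 0x32
  0x32 ⊕ 0x49 = 0x7B
  0x7B ⊕ 0x93 = 0xE8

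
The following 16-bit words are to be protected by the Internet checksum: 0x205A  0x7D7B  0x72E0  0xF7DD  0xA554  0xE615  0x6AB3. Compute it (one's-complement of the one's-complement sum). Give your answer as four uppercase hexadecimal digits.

014E

One's-complement addition (fold any carry out of bit 15 back into bit 0):
  0x205A + 0x7D7B = 0x09DD5
  0x9DD5 + 0x72E0 = 0x110B5 → wrap carry → 0x10B6
  0x10B6 + 0xF7DD = 0x10893 → wrap carry → 0x0894
  0x0894 + 0xA554 = 0x0ADE8
  0xADE8 + 0xE615 = 0x193FD → wrap carry → 0x93FE
  0x93FE + 0x6AB3 = 0x0FEB1
One's-complement sum = 0xFEB1.
Checksum = ~0xFEB1 & 0xFFFF = 0x014E.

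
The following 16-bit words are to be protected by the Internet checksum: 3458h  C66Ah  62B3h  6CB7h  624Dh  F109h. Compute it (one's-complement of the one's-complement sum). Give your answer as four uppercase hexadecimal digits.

One's-complement addition (fold any carry out of bit 15 back into bit 0):
  0x3458 + 0xC66A = 0x0FAC2
  0xFAC2 + 0x62B3 = 0x15D75 → wrap carry → 0x5D76
  0x5D76 + 0x6CB7 = 0x0CA2D
  0xCA2D + 0x624D = 0x12C7A → wrap carry → 0x2C7B
  0x2C7B + 0xF109 = 0x11D84 → wrap carry → 0x1D85
One's-complement sum = 0x1D85.
Checksum = ~0x1D85 & 0xFFFF = 0xE27A.

E27A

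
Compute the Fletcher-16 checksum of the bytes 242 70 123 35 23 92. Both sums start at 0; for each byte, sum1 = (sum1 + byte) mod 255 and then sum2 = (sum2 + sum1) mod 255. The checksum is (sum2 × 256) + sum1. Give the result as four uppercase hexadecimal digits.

F24B

Running sums (mod 255):
  after byte 0 (242): sum1=242, sum2=242
  after byte 1 (70): sum1=57, sum2=44
  after byte 2 (123): sum1=180, sum2=224
  after byte 3 (35): sum1=215, sum2=184
  after byte 4 (23): sum1=238, sum2=167
  after byte 5 (92): sum1=75, sum2=242
Checksum = sum2·256 + sum1 = 242·256 + 75 = 62027 = 0xF24B.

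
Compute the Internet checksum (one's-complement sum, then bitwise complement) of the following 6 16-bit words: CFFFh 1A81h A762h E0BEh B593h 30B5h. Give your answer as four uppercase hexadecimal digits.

A714

One's-complement addition (fold any carry out of bit 15 back into bit 0):
  0xCFFF + 0x1A81 = 0x0EA80
  0xEA80 + 0xA762 = 0x191E2 → wrap carry → 0x91E3
  0x91E3 + 0xE0BE = 0x172A1 → wrap carry → 0x72A2
  0x72A2 + 0xB593 = 0x12835 → wrap carry → 0x2836
  0x2836 + 0x30B5 = 0x058EB
One's-complement sum = 0x58EB.
Checksum = ~0x58EB & 0xFFFF = 0xA714.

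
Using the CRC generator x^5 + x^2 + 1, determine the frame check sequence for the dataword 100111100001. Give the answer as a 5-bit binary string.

11010

Append 5 zeros: 10011110000100000. Divide by 100101 (XOR where the leading bit is 1):
  pos 0: 100111 XOR 100101 = 000010
  pos 4: 101000 XOR 100101 = 001101
  pos 6: 110101 XOR 100101 = 010000
  pos 7: 100000 XOR 100101 = 000101
  pos 10: 101000 XOR 100101 = 001101
Remainder (last 5 bits) = 11010. This is the CRC / FCS.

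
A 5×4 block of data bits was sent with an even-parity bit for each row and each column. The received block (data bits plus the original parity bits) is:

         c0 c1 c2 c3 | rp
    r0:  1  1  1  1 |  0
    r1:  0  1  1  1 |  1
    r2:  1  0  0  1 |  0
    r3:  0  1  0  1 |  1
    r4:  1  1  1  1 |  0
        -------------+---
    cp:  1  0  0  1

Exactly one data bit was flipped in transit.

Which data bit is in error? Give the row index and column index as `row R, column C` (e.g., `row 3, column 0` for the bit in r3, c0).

row 3, column 2

Recompute each row's even parity and compare to rp:
  r0: data parity 0, sent rp 0 → ok
  r1: data parity 1, sent rp 1 → ok
  r2: data parity 0, sent rp 0 → ok
  r3: data parity 0, sent rp 1 → mismatch
  r4: data parity 0, sent rp 0 → ok
Recompute each column's even parity and compare to cp:
  c0: data parity 1, sent cp 1 → ok
  c1: data parity 0, sent cp 0 → ok
  c2: data parity 1, sent cp 0 → mismatch
  c3: data parity 1, sent cp 1 → ok
Exactly one row (r3) and one column (c2) fail → the flipped bit is at their intersection.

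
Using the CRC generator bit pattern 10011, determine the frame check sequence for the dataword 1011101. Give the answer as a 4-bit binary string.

Append 4 zeros: 10111010000. Divide by 10011 (XOR where the leading bit is 1):
  pos 0: 10111 XOR 10011 = 00100
  pos 2: 10001 XOR 10011 = 00010
  pos 5: 10000 XOR 10011 = 00011
Remainder (last 4 bits) = 0110. This is the CRC / FCS.

0110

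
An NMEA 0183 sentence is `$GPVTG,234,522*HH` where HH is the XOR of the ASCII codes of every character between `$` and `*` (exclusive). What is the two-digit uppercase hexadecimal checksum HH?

52

XOR the ASCII codes of the payload characters:
  'G' = 0x47 → acc = 0x47
  'P' = 0x50 → acc = 0x17
  'V' = 0x56 → acc = 0x41
  'T' = 0x54 → acc = 0x15
  'G' = 0x47 → acc = 0x52
  ',' = 0x2C → acc = 0x7E
  '2' = 0x32 → acc = 0x4C
  '3' = 0x33 → acc = 0x7F
  '4' = 0x34 → acc = 0x4B
  ',' = 0x2C → acc = 0x67
  '5' = 0x35 → acc = 0x52
  '2' = 0x32 → acc = 0x60
  '2' = 0x32 → acc = 0x52
Checksum = 0x52.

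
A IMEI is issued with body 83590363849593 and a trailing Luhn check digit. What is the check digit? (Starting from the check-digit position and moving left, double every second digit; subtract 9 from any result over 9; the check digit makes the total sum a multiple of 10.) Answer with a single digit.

Partial digits right→left: 3 9 5 9 4 8 3 6 3 0 9 5 3 8
Double every second digit counting from the check-digit position (so the 1st, 3rd, 5th, ... of the partial from the right).
  doubled (with −9 where >9): 6 1 8 6 6 9 6 → sum 42
  kept as-is: 9 9 8 6 0 5 8 → sum 45
Total = 42 + 45 = 87.
Check digit = (10 − (87 mod 10)) mod 10 = 3.

3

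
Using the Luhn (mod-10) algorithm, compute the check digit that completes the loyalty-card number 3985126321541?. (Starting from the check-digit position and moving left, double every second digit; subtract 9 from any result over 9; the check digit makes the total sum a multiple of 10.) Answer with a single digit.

Partial digits right→left: 1 4 5 1 2 3 6 2 1 5 8 9 3
Double every second digit counting from the check-digit position (so the 1st, 3rd, 5th, ... of the partial from the right).
  doubled (with −9 where >9): 2 1 4 3 2 7 6 → sum 25
  kept as-is: 4 1 3 2 5 9 → sum 24
Total = 25 + 24 = 49.
Check digit = (10 − (49 mod 10)) mod 10 = 1.

1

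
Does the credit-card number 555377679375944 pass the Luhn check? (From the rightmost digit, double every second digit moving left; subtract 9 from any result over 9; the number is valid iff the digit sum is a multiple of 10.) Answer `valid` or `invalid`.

invalid

From the right, keep odd positions and double even positions (subtract 9 from any doubled value over 9):
  doubled (positions 2,4,...): 8 1 6 5 5 6 1 → sum 32
  kept (positions 1,3,...): 4 9 7 9 6 7 5 5 → sum 52
Total = 84.
84 mod 10 = 4, so the number is invalid.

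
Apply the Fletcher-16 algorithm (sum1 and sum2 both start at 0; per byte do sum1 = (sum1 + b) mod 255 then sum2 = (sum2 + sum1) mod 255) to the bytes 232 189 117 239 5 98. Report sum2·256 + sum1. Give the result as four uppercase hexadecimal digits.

Running sums (mod 255):
  after byte 0 (232): sum1=232, sum2=232
  after byte 1 (189): sum1=166, sum2=143
  after byte 2 (117): sum1=28, sum2=171
  after byte 3 (239): sum1=12, sum2=183
  after byte 4 (5): sum1=17, sum2=200
  after byte 5 (98): sum1=115, sum2=60
Checksum = sum2·256 + sum1 = 60·256 + 115 = 15475 = 0x3C73.

3C73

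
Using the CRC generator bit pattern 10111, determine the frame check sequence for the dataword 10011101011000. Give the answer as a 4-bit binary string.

0111

Append 4 zeros: 100111010110000000. Divide by 10111 (XOR where the leading bit is 1):
  pos 0: 10011 XOR 10111 = 00100
  pos 2: 10010 XOR 10111 = 00101
  pos 4: 10110 XOR 10111 = 00001
  pos 8: 11100 XOR 10111 = 01011
  pos 9: 10110 XOR 10111 = 00001
  pos 13: 10000 XOR 10111 = 00111
Remainder (last 4 bits) = 0111. This is the CRC / FCS.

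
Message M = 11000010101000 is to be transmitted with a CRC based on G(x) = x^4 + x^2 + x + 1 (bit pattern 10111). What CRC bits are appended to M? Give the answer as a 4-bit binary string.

Append 4 zeros: 110000101010000000. Divide by 10111 (XOR where the leading bit is 1):
  pos 0: 11000 XOR 10111 = 01111
  pos 1: 11110 XOR 10111 = 01001
  pos 2: 10011 XOR 10111 = 00100
  pos 4: 10001 XOR 10111 = 00110
  pos 6: 11001 XOR 10111 = 01110
  pos 7: 11100 XOR 10111 = 01011
  pos 8: 10110 XOR 10111 = 00001
  pos 12: 10000 XOR 10111 = 00111
Remainder (last 4 bits) = 1110. This is the CRC / FCS.

1110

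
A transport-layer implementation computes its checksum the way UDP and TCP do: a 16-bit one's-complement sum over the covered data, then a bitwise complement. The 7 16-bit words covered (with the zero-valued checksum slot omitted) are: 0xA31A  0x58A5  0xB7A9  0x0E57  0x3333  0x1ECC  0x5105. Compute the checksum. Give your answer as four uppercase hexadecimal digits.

One's-complement addition (fold any carry out of bit 15 back into bit 0):
  0xA31A + 0x58A5 = 0x0FBBF
  0xFBBF + 0xB7A9 = 0x1B368 → wrap carry → 0xB369
  0xB369 + 0x0E57 = 0x0C1C0
  0xC1C0 + 0x3333 = 0x0F4F3
  0xF4F3 + 0x1ECC = 0x113BF → wrap carry → 0x13C0
  0x13C0 + 0x5105 = 0x064C5
One's-complement sum = 0x64C5.
Checksum = ~0x64C5 & 0xFFFF = 0x9B3A.

9B3A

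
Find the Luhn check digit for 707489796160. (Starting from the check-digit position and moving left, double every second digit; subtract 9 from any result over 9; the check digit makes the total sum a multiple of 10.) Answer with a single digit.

1

Partial digits right→left: 0 6 1 6 9 7 9 8 4 7 0 7
Double every second digit counting from the check-digit position (so the 1st, 3rd, 5th, ... of the partial from the right).
  doubled (with −9 where >9): 0 2 9 9 8 0 → sum 28
  kept as-is: 6 6 7 8 7 7 → sum 41
Total = 28 + 41 = 69.
Check digit = (10 − (69 mod 10)) mod 10 = 1.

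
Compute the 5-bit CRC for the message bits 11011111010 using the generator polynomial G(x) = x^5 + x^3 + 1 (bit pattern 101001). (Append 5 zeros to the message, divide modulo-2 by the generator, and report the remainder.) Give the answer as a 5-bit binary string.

Append 5 zeros: 1101111101000000. Divide by 101001 (XOR where the leading bit is 1):
  pos 0: 110111 XOR 101001 = 011110
  pos 1: 111101 XOR 101001 = 010100
  pos 2: 101001 XOR 101001 = 000000
  pos 9: 100000 XOR 101001 = 001001
Remainder (last 5 bits) = 10010. This is the CRC / FCS.

10010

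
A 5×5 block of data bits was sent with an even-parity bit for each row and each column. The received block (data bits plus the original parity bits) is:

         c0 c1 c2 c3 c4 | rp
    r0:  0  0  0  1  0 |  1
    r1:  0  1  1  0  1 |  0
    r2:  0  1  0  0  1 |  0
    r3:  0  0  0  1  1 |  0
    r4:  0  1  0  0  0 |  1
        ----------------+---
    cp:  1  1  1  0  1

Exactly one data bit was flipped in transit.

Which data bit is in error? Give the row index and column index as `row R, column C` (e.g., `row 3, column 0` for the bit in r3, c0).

row 1, column 0

Recompute each row's even parity and compare to rp:
  r0: data parity 1, sent rp 1 → ok
  r1: data parity 1, sent rp 0 → mismatch
  r2: data parity 0, sent rp 0 → ok
  r3: data parity 0, sent rp 0 → ok
  r4: data parity 1, sent rp 1 → ok
Recompute each column's even parity and compare to cp:
  c0: data parity 0, sent cp 1 → mismatch
  c1: data parity 1, sent cp 1 → ok
  c2: data parity 1, sent cp 1 → ok
  c3: data parity 0, sent cp 0 → ok
  c4: data parity 1, sent cp 1 → ok
Exactly one row (r1) and one column (c0) fail → the flipped bit is at their intersection.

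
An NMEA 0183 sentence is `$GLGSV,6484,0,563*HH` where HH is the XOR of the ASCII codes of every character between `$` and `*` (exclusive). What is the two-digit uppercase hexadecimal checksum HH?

6B

XOR the ASCII codes of the payload characters:
  'G' = 0x47 → acc = 0x47
  'L' = 0x4C → acc = 0x0B
  'G' = 0x47 → acc = 0x4C
  'S' = 0x53 → acc = 0x1F
  'V' = 0x56 → acc = 0x49
  ',' = 0x2C → acc = 0x65
  '6' = 0x36 → acc = 0x53
  '4' = 0x34 → acc = 0x67
  '8' = 0x38 → acc = 0x5F
  '4' = 0x34 → acc = 0x6B
  ',' = 0x2C → acc = 0x47
  '0' = 0x30 → acc = 0x77
  ',' = 0x2C → acc = 0x5B
  '5' = 0x35 → acc = 0x6E
  '6' = 0x36 → acc = 0x58
  '3' = 0x33 → acc = 0x6B
Checksum = 0x6B.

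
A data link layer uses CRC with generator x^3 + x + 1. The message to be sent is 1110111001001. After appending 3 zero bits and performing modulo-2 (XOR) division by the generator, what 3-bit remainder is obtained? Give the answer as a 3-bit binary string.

Append 3 zeros: 1110111001001000. Divide by 1011 (XOR where the leading bit is 1):
  pos 0: 1110 XOR 1011 = 0101
  pos 1: 1011 XOR 1011 = 0000
  pos 5: 1100 XOR 1011 = 0111
  pos 6: 1111 XOR 1011 = 0100
  pos 7: 1000 XOR 1011 = 0011
  pos 9: 1101 XOR 1011 = 0110
  pos 10: 1100 XOR 1011 = 0111
  pos 11: 1110 XOR 1011 = 0101
  pos 12: 1010 XOR 1011 = 0001
Remainder (last 3 bits) = 001. This is the CRC / FCS.

001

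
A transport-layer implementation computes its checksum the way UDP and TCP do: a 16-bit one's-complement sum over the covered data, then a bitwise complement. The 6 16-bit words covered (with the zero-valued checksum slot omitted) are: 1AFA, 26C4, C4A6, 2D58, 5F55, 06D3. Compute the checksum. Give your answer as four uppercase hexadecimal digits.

661A

One's-complement addition (fold any carry out of bit 15 back into bit 0):
  0x1AFA + 0x26C4 = 0x041BE
  0x41BE + 0xC4A6 = 0x10664 → wrap carry → 0x0665
  0x0665 + 0x2D58 = 0x033BD
  0x33BD + 0x5F55 = 0x09312
  0x9312 + 0x06D3 = 0x099E5
One's-complement sum = 0x99E5.
Checksum = ~0x99E5 & 0xFFFF = 0x661A.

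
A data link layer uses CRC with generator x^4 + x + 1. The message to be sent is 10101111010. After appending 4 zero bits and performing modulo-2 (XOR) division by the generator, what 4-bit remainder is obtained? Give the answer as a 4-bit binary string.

Append 4 zeros: 101011110100000. Divide by 10011 (XOR where the leading bit is 1):
  pos 0: 10101 XOR 10011 = 00110
  pos 2: 11011 XOR 10011 = 01000
  pos 3: 10001 XOR 10011 = 00010
  pos 6: 10010 XOR 10011 = 00001
  pos 10: 10000 XOR 10011 = 00011
Remainder (last 4 bits) = 0011. This is the CRC / FCS.

0011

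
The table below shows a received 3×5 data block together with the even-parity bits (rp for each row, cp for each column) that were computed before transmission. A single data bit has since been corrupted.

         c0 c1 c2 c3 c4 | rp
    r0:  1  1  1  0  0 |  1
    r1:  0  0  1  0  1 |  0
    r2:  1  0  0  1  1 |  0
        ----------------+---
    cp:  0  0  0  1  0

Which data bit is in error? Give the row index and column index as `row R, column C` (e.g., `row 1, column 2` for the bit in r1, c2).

Recompute each row's even parity and compare to rp:
  r0: data parity 1, sent rp 1 → ok
  r1: data parity 0, sent rp 0 → ok
  r2: data parity 1, sent rp 0 → mismatch
Recompute each column's even parity and compare to cp:
  c0: data parity 0, sent cp 0 → ok
  c1: data parity 1, sent cp 0 → mismatch
  c2: data parity 0, sent cp 0 → ok
  c3: data parity 1, sent cp 1 → ok
  c4: data parity 0, sent cp 0 → ok
Exactly one row (r2) and one column (c1) fail → the flipped bit is at their intersection.

row 2, column 1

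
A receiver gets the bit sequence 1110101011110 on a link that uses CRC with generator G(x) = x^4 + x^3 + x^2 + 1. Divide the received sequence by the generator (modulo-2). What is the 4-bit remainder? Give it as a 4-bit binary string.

Modulo-2 division of 1110101011110 by 11101:
  pos 0: 11101 XOR 11101 = 00000
  pos 6: 10111 XOR 11101 = 01010
  pos 7: 10101 XOR 11101 = 01000
  pos 8: 10000 XOR 11101 = 01101
Remainder = 1101 (nonzero — an error is detected).

1101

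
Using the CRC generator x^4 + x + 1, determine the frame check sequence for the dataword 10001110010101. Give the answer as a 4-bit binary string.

Append 4 zeros: 100011100101010000. Divide by 10011 (XOR where the leading bit is 1):
  pos 0: 10001 XOR 10011 = 00010
  pos 3: 10110 XOR 10011 = 00101
  pos 5: 10101 XOR 10011 = 00110
  pos 7: 11001 XOR 10011 = 01010
  pos 8: 10100 XOR 10011 = 00111
  pos 10: 11110 XOR 10011 = 01101
  pos 11: 11010 XOR 10011 = 01001
  pos 12: 10010 XOR 10011 = 00001
Remainder (last 4 bits) = 0010. This is the CRC / FCS.

0010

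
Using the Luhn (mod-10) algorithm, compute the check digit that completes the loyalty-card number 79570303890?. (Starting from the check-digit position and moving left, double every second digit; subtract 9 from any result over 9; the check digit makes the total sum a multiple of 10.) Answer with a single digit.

6

Partial digits right→left: 0 9 8 3 0 3 0 7 5 9 7
Double every second digit counting from the check-digit position (so the 1st, 3rd, 5th, ... of the partial from the right).
  doubled (with −9 where >9): 0 7 0 0 1 5 → sum 13
  kept as-is: 9 3 3 7 9 → sum 31
Total = 13 + 31 = 44.
Check digit = (10 − (44 mod 10)) mod 10 = 6.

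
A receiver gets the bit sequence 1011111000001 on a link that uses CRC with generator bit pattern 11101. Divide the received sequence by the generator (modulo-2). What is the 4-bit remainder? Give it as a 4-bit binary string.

Modulo-2 division of 1011111000001 by 11101:
  pos 0: 10111 XOR 11101 = 01010
  pos 1: 10101 XOR 11101 = 01000
  pos 2: 10001 XOR 11101 = 01100
  pos 3: 11000 XOR 11101 = 00101
  pos 5: 10100 XOR 11101 = 01001
  pos 6: 10010 XOR 11101 = 01111
  pos 7: 11110 XOR 11101 = 00011
Remainder = 0111 (nonzero — an error is detected).

0111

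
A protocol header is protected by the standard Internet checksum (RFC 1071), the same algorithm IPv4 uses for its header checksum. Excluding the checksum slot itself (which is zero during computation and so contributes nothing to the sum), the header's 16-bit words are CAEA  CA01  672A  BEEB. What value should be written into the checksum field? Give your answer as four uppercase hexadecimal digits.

44FD

One's-complement addition (fold any carry out of bit 15 back into bit 0):
  0xCAEA + 0xCA01 = 0x194EB → wrap carry → 0x94EC
  0x94EC + 0x672A = 0x0FC16
  0xFC16 + 0xBEEB = 0x1BB01 → wrap carry → 0xBB02
One's-complement sum = 0xBB02.
Checksum = ~0xBB02 & 0xFFFF = 0x44FD.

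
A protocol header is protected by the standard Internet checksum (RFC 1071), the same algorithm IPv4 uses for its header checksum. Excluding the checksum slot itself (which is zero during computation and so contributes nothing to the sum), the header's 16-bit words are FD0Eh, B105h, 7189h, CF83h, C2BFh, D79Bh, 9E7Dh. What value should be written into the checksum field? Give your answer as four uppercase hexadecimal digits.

D804

One's-complement addition (fold any carry out of bit 15 back into bit 0):
  0xFD0E + 0xB105 = 0x1AE13 → wrap carry → 0xAE14
  0xAE14 + 0x7189 = 0x11F9D → wrap carry → 0x1F9E
  0x1F9E + 0xCF83 = 0x0EF21
  0xEF21 + 0xC2BF = 0x1B1E0 → wrap carry → 0xB1E1
  0xB1E1 + 0xD79B = 0x1897C → wrap carry → 0x897D
  0x897D + 0x9E7D = 0x127FA → wrap carry → 0x27FB
One's-complement sum = 0x27FB.
Checksum = ~0x27FB & 0xFFFF = 0xD804.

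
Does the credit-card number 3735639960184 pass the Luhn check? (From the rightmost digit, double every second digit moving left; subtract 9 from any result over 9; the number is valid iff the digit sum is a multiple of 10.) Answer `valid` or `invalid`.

From the right, keep odd positions and double even positions (subtract 9 from any doubled value over 9):
  doubled (positions 2,4,...): 7 0 9 6 1 5 → sum 28
  kept (positions 1,3,...): 4 1 6 9 6 3 3 → sum 32
Total = 60.
60 mod 10 = 0, so the number is valid.

valid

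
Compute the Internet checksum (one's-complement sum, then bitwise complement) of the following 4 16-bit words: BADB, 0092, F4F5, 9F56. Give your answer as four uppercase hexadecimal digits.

B045

One's-complement addition (fold any carry out of bit 15 back into bit 0):
  0xBADB + 0x0092 = 0x0BB6D
  0xBB6D + 0xF4F5 = 0x1B062 → wrap carry → 0xB063
  0xB063 + 0x9F56 = 0x14FB9 → wrap carry → 0x4FBA
One's-complement sum = 0x4FBA.
Checksum = ~0x4FBA & 0xFFFF = 0xB045.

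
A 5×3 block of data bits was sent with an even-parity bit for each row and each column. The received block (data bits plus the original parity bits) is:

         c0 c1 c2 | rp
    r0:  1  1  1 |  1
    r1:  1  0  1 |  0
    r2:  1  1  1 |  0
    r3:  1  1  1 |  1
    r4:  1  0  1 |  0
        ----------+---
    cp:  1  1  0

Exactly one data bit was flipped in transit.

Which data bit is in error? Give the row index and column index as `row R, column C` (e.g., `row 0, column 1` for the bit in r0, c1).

row 2, column 2

Recompute each row's even parity and compare to rp:
  r0: data parity 1, sent rp 1 → ok
  r1: data parity 0, sent rp 0 → ok
  r2: data parity 1, sent rp 0 → mismatch
  r3: data parity 1, sent rp 1 → ok
  r4: data parity 0, sent rp 0 → ok
Recompute each column's even parity and compare to cp:
  c0: data parity 1, sent cp 1 → ok
  c1: data parity 1, sent cp 1 → ok
  c2: data parity 1, sent cp 0 → mismatch
Exactly one row (r2) and one column (c2) fail → the flipped bit is at their intersection.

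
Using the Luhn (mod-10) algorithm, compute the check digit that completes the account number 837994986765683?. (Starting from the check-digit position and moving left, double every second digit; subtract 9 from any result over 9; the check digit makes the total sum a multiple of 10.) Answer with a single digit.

Partial digits right→left: 3 8 6 5 6 7 6 8 9 4 9 9 7 3 8
Double every second digit counting from the check-digit position (so the 1st, 3rd, 5th, ... of the partial from the right).
  doubled (with −9 where >9): 6 3 3 3 9 9 5 7 → sum 45
  kept as-is: 8 5 7 8 4 9 3 → sum 44
Total = 45 + 44 = 89.
Check digit = (10 − (89 mod 10)) mod 10 = 1.

1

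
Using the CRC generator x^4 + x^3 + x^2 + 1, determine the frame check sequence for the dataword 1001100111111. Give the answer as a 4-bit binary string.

Append 4 zeros: 10011001111110000. Divide by 11101 (XOR where the leading bit is 1):
  pos 0: 10011 XOR 11101 = 01110
  pos 1: 11100 XOR 11101 = 00001
  pos 5: 10111 XOR 11101 = 01010
  pos 6: 10101 XOR 11101 = 01000
  pos 7: 10001 XOR 11101 = 01100
  pos 8: 11001 XOR 11101 = 00100
  pos 10: 10000 XOR 11101 = 01101
  pos 11: 11010 XOR 11101 = 00111
Remainder (last 4 bits) = 1110. This is the CRC / FCS.

1110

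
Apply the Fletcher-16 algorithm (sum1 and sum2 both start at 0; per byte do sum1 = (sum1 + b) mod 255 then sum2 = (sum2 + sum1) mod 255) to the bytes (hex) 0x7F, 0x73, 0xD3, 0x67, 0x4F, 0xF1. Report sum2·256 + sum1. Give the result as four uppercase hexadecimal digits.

546F

Running sums (mod 255):
  after byte 0 (0x7F): sum1=127, sum2=127
  after byte 1 (0x73): sum1=242, sum2=114
  after byte 2 (0xD3): sum1=198, sum2=57
  after byte 3 (0x67): sum1=46, sum2=103
  after byte 4 (0x4F): sum1=125, sum2=228
  after byte 5 (0xF1): sum1=111, sum2=84
Checksum = sum2·256 + sum1 = 84·256 + 111 = 21615 = 0x546F.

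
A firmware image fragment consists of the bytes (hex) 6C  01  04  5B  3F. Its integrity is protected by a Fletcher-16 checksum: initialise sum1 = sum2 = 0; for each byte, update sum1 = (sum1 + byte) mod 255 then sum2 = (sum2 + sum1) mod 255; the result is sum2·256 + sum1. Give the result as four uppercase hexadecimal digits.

240C

Running sums (mod 255):
  after byte 0 (6C): sum1=108, sum2=108
  after byte 1 (01): sum1=109, sum2=217
  after byte 2 (04): sum1=113, sum2=75
  after byte 3 (5B): sum1=204, sum2=24
  after byte 4 (3F): sum1=12, sum2=36
Checksum = sum2·256 + sum1 = 36·256 + 12 = 9228 = 0x240C.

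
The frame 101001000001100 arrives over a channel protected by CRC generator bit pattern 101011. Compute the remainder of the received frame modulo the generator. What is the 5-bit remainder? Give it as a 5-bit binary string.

Modulo-2 division of 101001000001100 by 101011:
  pos 0: 101001 XOR 101011 = 000010
  pos 4: 100000 XOR 101011 = 001011
  pos 6: 101101 XOR 101011 = 000110
  pos 9: 110100 XOR 101011 = 011111
Remainder = 11111 (nonzero — an error is detected).

11111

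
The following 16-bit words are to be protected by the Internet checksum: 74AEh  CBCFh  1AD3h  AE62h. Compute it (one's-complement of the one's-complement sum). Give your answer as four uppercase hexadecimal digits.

One's-complement addition (fold any carry out of bit 15 back into bit 0):
  0x74AE + 0xCBCF = 0x1407D → wrap carry → 0x407E
  0x407E + 0x1AD3 = 0x05B51
  0x5B51 + 0xAE62 = 0x109B3 → wrap carry → 0x09B4
One's-complement sum = 0x09B4.
Checksum = ~0x09B4 & 0xFFFF = 0xF64B.

F64B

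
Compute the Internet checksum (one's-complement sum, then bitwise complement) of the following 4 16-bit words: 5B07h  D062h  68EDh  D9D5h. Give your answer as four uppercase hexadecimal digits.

91D2

One's-complement addition (fold any carry out of bit 15 back into bit 0):
  0x5B07 + 0xD062 = 0x12B69 → wrap carry → 0x2B6A
  0x2B6A + 0x68ED = 0x09457
  0x9457 + 0xD9D5 = 0x16E2C → wrap carry → 0x6E2D
One's-complement sum = 0x6E2D.
Checksum = ~0x6E2D & 0xFFFF = 0x91D2.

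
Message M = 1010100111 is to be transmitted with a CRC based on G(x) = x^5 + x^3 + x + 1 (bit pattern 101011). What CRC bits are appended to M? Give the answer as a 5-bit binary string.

00110

Append 5 zeros: 101010011100000. Divide by 101011 (XOR where the leading bit is 1):
  pos 0: 101010 XOR 101011 = 000001
  pos 5: 101110 XOR 101011 = 000101
  pos 8: 101000 XOR 101011 = 000011
Remainder (last 5 bits) = 00110. This is the CRC / FCS.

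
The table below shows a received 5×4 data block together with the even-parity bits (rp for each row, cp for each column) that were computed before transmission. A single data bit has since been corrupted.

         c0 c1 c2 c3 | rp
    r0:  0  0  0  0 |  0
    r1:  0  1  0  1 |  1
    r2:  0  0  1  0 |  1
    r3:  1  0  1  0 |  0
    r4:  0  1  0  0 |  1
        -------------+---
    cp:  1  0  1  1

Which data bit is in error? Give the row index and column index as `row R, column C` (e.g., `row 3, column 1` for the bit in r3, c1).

Recompute each row's even parity and compare to rp:
  r0: data parity 0, sent rp 0 → ok
  r1: data parity 0, sent rp 1 → mismatch
  r2: data parity 1, sent rp 1 → ok
  r3: data parity 0, sent rp 0 → ok
  r4: data parity 1, sent rp 1 → ok
Recompute each column's even parity and compare to cp:
  c0: data parity 1, sent cp 1 → ok
  c1: data parity 0, sent cp 0 → ok
  c2: data parity 0, sent cp 1 → mismatch
  c3: data parity 1, sent cp 1 → ok
Exactly one row (r1) and one column (c2) fail → the flipped bit is at their intersection.

row 1, column 2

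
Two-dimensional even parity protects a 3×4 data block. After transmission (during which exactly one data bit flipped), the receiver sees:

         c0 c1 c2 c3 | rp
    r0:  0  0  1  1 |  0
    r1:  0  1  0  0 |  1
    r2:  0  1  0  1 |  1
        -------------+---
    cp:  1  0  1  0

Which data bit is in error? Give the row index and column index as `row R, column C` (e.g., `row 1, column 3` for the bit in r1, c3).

row 2, column 0

Recompute each row's even parity and compare to rp:
  r0: data parity 0, sent rp 0 → ok
  r1: data parity 1, sent rp 1 → ok
  r2: data parity 0, sent rp 1 → mismatch
Recompute each column's even parity and compare to cp:
  c0: data parity 0, sent cp 1 → mismatch
  c1: data parity 0, sent cp 0 → ok
  c2: data parity 1, sent cp 1 → ok
  c3: data parity 0, sent cp 0 → ok
Exactly one row (r2) and one column (c0) fail → the flipped bit is at their intersection.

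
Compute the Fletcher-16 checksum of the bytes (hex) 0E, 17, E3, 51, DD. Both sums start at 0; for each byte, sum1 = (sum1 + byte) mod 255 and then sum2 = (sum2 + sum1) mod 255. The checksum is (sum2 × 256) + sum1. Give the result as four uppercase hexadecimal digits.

Running sums (mod 255):
  after byte 0 (0E): sum1=14, sum2=14
  after byte 1 (17): sum1=37, sum2=51
  after byte 2 (E3): sum1=9, sum2=60
  after byte 3 (51): sum1=90, sum2=150
  after byte 4 (DD): sum1=56, sum2=206
Checksum = sum2·256 + sum1 = 206·256 + 56 = 52792 = 0xCE38.

CE38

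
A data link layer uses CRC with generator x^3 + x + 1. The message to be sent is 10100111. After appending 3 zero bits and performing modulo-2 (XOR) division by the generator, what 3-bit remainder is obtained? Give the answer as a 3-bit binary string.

Append 3 zeros: 10100111000. Divide by 1011 (XOR where the leading bit is 1):
  pos 0: 1010 XOR 1011 = 0001
  pos 3: 1011 XOR 1011 = 0000
  pos 7: 1000 XOR 1011 = 0011
Remainder (last 3 bits) = 011. This is the CRC / FCS.

011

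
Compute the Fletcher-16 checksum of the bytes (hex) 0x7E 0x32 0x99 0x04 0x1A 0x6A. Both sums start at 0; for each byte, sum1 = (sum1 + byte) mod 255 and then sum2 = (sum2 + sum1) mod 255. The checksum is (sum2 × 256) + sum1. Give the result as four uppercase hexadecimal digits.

Running sums (mod 255):
  after byte 0 (0x7E): sum1=126, sum2=126
  after byte 1 (0x32): sum1=176, sum2=47
  after byte 2 (0x99): sum1=74, sum2=121
  after byte 3 (0x04): sum1=78, sum2=199
  after byte 4 (0x1A): sum1=104, sum2=48
  after byte 5 (0x6A): sum1=210, sum2=3
Checksum = sum2·256 + sum1 = 3·256 + 210 = 978 = 0x03D2.

03D2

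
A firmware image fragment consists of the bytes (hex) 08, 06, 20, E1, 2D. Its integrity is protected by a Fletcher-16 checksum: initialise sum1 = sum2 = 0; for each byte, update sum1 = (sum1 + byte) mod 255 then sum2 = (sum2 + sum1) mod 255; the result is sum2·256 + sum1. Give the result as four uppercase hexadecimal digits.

913D

Running sums (mod 255):
  after byte 0 (08): sum1=8, sum2=8
  after byte 1 (06): sum1=14, sum2=22
  after byte 2 (20): sum1=46, sum2=68
  after byte 3 (E1): sum1=16, sum2=84
  after byte 4 (2D): sum1=61, sum2=145
Checksum = sum2·256 + sum1 = 145·256 + 61 = 37181 = 0x913D.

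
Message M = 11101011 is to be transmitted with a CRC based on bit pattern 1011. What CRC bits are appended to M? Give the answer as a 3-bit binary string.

Append 3 zeros: 11101011000. Divide by 1011 (XOR where the leading bit is 1):
  pos 0: 1110 XOR 1011 = 0101
  pos 1: 1011 XOR 1011 = 0000
  pos 6: 1100 XOR 1011 = 0111
  pos 7: 1110 XOR 1011 = 0101
Remainder (last 3 bits) = 101. This is the CRC / FCS.

101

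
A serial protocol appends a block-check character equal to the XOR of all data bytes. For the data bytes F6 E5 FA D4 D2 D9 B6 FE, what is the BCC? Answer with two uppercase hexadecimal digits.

XOR the bytes together:
  start with 0xF6
  0xF6 ⊕ 0xE5 = 0x13
  0x13 ⊕ 0xFA = 0xE9
  0xE9 ⊕ 0xD4 = 0x3D
  0x3D ⊕ 0xD2 = 0xEF
  0xEF ⊕ 0xD9 = 0x36
  0x36 ⊕ 0xB6 = 0x80
  0x80 ⊕ 0xFE = 0x7E

7E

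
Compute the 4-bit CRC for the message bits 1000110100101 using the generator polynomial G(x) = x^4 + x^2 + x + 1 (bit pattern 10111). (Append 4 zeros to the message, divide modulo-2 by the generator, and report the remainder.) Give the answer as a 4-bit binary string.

Append 4 zeros: 10001101001010000. Divide by 10111 (XOR where the leading bit is 1):
  pos 0: 10001 XOR 10111 = 00110
  pos 2: 11010 XOR 10111 = 01101
  pos 3: 11011 XOR 10111 = 01100
  pos 4: 11000 XOR 10111 = 01111
  pos 5: 11110 XOR 10111 = 01001
  pos 6: 10011 XOR 10111 = 00100
  pos 8: 10001 XOR 10111 = 00110
  pos 10: 11000 XOR 10111 = 01111
  pos 11: 11110 XOR 10111 = 01001
  pos 12: 10010 XOR 10111 = 00101
Remainder (last 4 bits) = 0101. This is the CRC / FCS.

0101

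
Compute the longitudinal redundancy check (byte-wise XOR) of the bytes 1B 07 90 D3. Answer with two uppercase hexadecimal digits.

5F

XOR the bytes together:
  start with 0x1B
  0x1B ⊕ 0x07 = 0x1C
  0x1C ⊕ 0x90 = 0x8C
  0x8C ⊕ 0xD3 = 0x5F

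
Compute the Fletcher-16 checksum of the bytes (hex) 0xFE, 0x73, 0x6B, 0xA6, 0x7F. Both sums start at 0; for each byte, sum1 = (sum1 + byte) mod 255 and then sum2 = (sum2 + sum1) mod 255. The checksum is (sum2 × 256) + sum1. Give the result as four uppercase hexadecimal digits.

D704

Running sums (mod 255):
  after byte 0 (0xFE): sum1=254, sum2=254
  after byte 1 (0x73): sum1=114, sum2=113
  after byte 2 (0x6B): sum1=221, sum2=79
  after byte 3 (0xA6): sum1=132, sum2=211
  after byte 4 (0x7F): sum1=4, sum2=215
Checksum = sum2·256 + sum1 = 215·256 + 4 = 55044 = 0xD704.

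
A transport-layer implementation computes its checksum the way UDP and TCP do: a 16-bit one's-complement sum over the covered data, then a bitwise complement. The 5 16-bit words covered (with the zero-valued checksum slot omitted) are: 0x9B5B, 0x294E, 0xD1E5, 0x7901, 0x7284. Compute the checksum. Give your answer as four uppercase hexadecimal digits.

7DEA

One's-complement addition (fold any carry out of bit 15 back into bit 0):
  0x9B5B + 0x294E = 0x0C4A9
  0xC4A9 + 0xD1E5 = 0x1968E → wrap carry → 0x968F
  0x968F + 0x7901 = 0x10F90 → wrap carry → 0x0F91
  0x0F91 + 0x7284 = 0x08215
One's-complement sum = 0x8215.
Checksum = ~0x8215 & 0xFFFF = 0x7DEA.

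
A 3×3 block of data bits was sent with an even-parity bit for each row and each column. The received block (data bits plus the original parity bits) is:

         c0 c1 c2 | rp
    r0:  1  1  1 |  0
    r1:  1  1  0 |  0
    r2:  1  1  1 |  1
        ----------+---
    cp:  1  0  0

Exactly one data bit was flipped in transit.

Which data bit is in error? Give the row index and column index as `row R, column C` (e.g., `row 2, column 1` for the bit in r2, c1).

row 0, column 1

Recompute each row's even parity and compare to rp:
  r0: data parity 1, sent rp 0 → mismatch
  r1: data parity 0, sent rp 0 → ok
  r2: data parity 1, sent rp 1 → ok
Recompute each column's even parity and compare to cp:
  c0: data parity 1, sent cp 1 → ok
  c1: data parity 1, sent cp 0 → mismatch
  c2: data parity 0, sent cp 0 → ok
Exactly one row (r0) and one column (c1) fail → the flipped bit is at their intersection.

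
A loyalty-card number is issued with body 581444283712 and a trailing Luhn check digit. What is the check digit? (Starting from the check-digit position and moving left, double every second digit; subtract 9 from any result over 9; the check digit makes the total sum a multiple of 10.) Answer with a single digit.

Partial digits right→left: 2 1 7 3 8 2 4 4 4 1 8 5
Double every second digit counting from the check-digit position (so the 1st, 3rd, 5th, ... of the partial from the right).
  doubled (with −9 where >9): 4 5 7 8 8 7 → sum 39
  kept as-is: 1 3 2 4 1 5 → sum 16
Total = 39 + 16 = 55.
Check digit = (10 − (55 mod 10)) mod 10 = 5.

5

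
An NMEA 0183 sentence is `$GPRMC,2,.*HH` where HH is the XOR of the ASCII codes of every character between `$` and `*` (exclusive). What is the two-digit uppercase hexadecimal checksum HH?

XOR the ASCII codes of the payload characters:
  'G' = 0x47 → acc = 0x47
  'P' = 0x50 → acc = 0x17
  'R' = 0x52 → acc = 0x45
  'M' = 0x4D → acc = 0x08
  'C' = 0x43 → acc = 0x4B
  ',' = 0x2C → acc = 0x67
  '2' = 0x32 → acc = 0x55
  ',' = 0x2C → acc = 0x79
  '.' = 0x2E → acc = 0x57
Checksum = 0x57.

57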